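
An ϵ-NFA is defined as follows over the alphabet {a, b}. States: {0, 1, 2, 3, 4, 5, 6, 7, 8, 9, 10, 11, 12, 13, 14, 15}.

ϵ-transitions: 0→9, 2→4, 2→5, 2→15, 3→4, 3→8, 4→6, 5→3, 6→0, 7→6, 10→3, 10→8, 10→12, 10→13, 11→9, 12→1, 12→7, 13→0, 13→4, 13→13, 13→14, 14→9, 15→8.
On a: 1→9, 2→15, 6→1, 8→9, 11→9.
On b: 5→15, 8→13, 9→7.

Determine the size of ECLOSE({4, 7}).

Start with {4, 7}.
From 4 via ϵ: add 6.
From 6 via ϵ: add 0.
From 0 via ϵ: add 9.
ϵ-closure = {0, 4, 6, 7, 9}, which has 5 states.

5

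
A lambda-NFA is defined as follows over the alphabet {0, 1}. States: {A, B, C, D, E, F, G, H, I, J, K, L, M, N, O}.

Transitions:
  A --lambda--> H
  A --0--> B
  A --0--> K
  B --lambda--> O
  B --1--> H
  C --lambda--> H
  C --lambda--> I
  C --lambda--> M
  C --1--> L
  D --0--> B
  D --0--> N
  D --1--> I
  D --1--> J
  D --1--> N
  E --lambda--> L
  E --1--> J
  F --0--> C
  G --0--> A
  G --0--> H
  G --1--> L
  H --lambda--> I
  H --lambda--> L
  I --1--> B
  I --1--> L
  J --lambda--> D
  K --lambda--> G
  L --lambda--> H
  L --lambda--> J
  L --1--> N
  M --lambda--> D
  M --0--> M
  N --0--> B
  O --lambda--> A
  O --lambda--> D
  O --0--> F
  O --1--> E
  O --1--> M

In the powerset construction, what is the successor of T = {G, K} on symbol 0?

{A, D, H, I, J, L}

G on 0 → {A, H}.
No 0-transition from K.
Union after reading 0: {A, H}.
Now take the lambda-closure:
From H via lambda: add I, L.
From L via lambda: add J.
From J via lambda: add D.
No new states can be added; the closed set is {A, D, H, I, J, L}.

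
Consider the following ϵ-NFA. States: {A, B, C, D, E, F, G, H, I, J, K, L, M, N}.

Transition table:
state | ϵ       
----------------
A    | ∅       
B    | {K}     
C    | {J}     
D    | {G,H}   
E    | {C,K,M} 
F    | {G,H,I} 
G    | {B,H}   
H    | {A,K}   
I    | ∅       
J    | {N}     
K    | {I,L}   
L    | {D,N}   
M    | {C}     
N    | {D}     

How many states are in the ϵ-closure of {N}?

9

Start with {N}.
From N via ϵ: add D.
From D via ϵ: add G, H.
From G via ϵ: add B.
From H via ϵ: add A, K.
From K via ϵ: add I, L.
ϵ-closure = {A, B, D, G, H, I, K, L, N}, which has 9 states.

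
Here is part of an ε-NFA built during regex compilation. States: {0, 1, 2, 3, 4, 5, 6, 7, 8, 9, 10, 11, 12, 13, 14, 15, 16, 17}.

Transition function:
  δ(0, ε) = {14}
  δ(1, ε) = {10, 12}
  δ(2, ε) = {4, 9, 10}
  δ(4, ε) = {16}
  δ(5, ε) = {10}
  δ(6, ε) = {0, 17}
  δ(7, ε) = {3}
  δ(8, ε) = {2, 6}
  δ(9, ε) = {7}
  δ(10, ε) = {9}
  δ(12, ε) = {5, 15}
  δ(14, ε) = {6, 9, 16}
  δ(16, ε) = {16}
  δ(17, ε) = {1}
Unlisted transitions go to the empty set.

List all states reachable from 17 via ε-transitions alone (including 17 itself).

{1, 3, 5, 7, 9, 10, 12, 15, 17}

Start with {17}.
From 17 via ε: add 1.
From 1 via ε: add 10, 12.
From 10 via ε: add 9.
From 12 via ε: add 5, 15.
From 9 via ε: add 7.
From 7 via ε: add 3.
No new states can be added; the closed set is {1, 3, 5, 7, 9, 10, 12, 15, 17}.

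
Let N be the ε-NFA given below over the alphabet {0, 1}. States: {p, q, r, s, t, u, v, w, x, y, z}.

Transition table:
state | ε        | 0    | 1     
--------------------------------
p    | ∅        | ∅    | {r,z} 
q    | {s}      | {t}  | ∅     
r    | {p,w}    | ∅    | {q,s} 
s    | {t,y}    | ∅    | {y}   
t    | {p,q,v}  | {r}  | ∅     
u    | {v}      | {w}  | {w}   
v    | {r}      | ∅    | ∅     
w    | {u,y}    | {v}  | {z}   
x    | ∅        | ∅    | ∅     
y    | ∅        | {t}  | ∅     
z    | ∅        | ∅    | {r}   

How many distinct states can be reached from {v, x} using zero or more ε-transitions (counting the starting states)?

7

Start with {v, x}.
From v via ε: add r.
From r via ε: add p, w.
From w via ε: add u, y.
ε-closure = {p, r, u, v, w, x, y}, which has 7 states.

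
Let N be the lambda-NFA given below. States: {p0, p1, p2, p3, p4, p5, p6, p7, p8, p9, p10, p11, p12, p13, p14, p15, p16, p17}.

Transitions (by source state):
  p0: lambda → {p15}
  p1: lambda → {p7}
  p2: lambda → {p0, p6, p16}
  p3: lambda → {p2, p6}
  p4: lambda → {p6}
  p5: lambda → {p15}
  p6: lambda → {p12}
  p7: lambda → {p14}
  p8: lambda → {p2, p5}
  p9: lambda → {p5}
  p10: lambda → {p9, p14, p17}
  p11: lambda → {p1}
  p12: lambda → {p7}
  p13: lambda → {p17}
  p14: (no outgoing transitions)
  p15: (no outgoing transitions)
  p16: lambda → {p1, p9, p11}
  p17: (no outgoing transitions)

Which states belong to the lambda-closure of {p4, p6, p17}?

Start with {p4, p6, p17}.
From p6 via lambda: add p12.
From p12 via lambda: add p7.
From p7 via lambda: add p14.
No new states can be added; the closed set is {p4, p6, p7, p12, p14, p17}.

{p4, p6, p7, p12, p14, p17}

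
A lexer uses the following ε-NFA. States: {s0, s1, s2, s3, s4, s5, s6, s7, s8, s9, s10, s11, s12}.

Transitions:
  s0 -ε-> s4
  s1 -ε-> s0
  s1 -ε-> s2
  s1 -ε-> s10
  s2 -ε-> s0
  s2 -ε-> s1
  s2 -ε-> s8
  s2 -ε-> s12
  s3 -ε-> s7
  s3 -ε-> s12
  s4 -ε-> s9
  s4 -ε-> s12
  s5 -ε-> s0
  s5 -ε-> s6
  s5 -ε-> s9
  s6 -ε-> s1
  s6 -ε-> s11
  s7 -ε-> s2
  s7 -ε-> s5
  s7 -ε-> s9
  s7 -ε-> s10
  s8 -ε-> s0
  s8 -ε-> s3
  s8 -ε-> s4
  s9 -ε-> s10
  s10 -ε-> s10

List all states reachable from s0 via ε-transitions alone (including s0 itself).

Start with {s0}.
From s0 via ε: add s4.
From s4 via ε: add s9, s12.
From s9 via ε: add s10.
No new states can be added; the closed set is {s0, s4, s9, s10, s12}.

{s0, s4, s9, s10, s12}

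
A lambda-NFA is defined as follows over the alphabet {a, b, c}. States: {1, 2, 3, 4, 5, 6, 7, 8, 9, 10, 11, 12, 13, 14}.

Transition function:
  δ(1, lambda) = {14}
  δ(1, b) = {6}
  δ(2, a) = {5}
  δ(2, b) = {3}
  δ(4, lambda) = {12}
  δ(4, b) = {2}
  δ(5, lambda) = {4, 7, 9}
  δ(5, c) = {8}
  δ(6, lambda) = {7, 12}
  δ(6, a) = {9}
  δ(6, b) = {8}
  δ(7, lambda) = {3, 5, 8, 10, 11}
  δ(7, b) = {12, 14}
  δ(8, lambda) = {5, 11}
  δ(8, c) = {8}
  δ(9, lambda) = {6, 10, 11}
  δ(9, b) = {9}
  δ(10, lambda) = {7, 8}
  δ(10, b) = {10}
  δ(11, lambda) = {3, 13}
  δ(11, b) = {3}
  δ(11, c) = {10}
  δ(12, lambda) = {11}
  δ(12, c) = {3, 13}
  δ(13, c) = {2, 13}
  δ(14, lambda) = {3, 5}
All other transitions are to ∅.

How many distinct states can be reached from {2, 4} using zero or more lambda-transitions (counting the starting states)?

Start with {2, 4}.
From 4 via lambda: add 12.
From 12 via lambda: add 11.
From 11 via lambda: add 3, 13.
lambda-closure = {2, 3, 4, 11, 12, 13}, which has 6 states.

6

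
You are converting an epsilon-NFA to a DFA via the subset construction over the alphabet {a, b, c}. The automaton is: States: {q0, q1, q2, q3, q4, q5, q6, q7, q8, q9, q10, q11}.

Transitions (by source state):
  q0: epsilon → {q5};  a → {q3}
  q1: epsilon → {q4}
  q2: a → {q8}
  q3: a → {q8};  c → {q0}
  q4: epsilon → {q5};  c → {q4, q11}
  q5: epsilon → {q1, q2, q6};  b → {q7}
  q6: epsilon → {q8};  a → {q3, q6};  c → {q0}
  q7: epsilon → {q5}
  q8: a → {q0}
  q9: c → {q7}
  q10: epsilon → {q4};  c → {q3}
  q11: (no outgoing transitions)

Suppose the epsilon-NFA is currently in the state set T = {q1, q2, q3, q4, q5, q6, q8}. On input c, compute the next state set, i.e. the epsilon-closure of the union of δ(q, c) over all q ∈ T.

q3 on c → {q0}.
q4 on c → {q4, q11}.
q6 on c → {q0}.
No c-transition from q1, q2, q5, q8.
Union after reading c: {q0, q4, q11}.
Now take the epsilon-closure:
From q0 via epsilon: add q5.
From q5 via epsilon: add q1, q2, q6.
From q6 via epsilon: add q8.
No new states can be added; the closed set is {q0, q1, q2, q4, q5, q6, q8, q11}.

{q0, q1, q2, q4, q5, q6, q8, q11}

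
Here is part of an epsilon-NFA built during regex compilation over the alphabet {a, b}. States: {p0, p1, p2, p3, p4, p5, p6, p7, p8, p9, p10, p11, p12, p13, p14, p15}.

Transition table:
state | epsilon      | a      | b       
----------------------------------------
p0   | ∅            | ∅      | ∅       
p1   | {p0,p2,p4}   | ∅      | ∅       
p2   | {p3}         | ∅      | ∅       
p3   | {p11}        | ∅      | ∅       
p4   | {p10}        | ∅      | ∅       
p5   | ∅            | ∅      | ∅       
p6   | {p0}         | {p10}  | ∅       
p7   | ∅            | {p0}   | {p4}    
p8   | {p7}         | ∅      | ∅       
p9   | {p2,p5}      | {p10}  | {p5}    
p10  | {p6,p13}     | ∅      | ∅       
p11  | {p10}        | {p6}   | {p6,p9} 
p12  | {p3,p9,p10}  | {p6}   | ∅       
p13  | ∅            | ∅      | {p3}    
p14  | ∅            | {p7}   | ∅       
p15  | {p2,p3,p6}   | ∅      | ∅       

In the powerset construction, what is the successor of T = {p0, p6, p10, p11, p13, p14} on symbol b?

p11 on b → {p6, p9}.
p13 on b → {p3}.
No b-transition from p0, p6, p10, p14.
Union after reading b: {p3, p6, p9}.
Now take the epsilon-closure:
From p3 via epsilon: add p11.
From p6 via epsilon: add p0.
From p9 via epsilon: add p2, p5.
From p11 via epsilon: add p10.
From p10 via epsilon: add p13.
No new states can be added; the closed set is {p0, p2, p3, p5, p6, p9, p10, p11, p13}.

{p0, p2, p3, p5, p6, p9, p10, p11, p13}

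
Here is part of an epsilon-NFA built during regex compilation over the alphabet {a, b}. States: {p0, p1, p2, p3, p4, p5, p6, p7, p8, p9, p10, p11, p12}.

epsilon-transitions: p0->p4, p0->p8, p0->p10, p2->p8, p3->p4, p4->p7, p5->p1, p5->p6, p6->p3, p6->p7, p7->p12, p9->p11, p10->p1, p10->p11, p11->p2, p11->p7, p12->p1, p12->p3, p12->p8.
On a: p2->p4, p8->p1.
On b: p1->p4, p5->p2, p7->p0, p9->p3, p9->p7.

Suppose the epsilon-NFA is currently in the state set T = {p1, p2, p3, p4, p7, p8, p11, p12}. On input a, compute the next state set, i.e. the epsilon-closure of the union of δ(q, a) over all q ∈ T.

{p1, p3, p4, p7, p8, p12}

p2 on a → {p4}.
p8 on a → {p1}.
No a-transition from p1, p3, p4, p7, p11, p12.
Union after reading a: {p1, p4}.
Now take the epsilon-closure:
From p4 via epsilon: add p7.
From p7 via epsilon: add p12.
From p12 via epsilon: add p3, p8.
No new states can be added; the closed set is {p1, p3, p4, p7, p8, p12}.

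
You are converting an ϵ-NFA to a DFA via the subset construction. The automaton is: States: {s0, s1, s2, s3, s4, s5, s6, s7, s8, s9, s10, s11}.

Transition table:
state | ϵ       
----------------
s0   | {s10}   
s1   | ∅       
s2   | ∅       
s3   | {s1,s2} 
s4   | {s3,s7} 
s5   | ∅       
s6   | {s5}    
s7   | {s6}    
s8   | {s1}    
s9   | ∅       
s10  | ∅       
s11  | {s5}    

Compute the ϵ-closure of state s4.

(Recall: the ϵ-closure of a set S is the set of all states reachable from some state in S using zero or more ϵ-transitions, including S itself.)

{s1, s2, s3, s4, s5, s6, s7}

Start with {s4}.
From s4 via ϵ: add s3, s7.
From s3 via ϵ: add s1, s2.
From s7 via ϵ: add s6.
From s6 via ϵ: add s5.
No new states can be added; the closed set is {s1, s2, s3, s4, s5, s6, s7}.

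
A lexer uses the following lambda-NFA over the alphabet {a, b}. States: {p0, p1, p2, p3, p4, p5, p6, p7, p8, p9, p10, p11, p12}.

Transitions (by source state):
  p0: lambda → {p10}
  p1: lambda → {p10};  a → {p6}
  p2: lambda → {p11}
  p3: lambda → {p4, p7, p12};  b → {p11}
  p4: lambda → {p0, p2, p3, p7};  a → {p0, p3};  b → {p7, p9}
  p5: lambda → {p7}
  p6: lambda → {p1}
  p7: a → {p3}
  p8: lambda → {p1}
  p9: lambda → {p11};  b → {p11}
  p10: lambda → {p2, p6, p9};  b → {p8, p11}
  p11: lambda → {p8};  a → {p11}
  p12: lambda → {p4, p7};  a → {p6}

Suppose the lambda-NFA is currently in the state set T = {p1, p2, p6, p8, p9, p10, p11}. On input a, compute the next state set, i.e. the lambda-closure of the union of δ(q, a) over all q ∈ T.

{p1, p2, p6, p8, p9, p10, p11}

p1 on a → {p6}.
p11 on a → {p11}.
No a-transition from p2, p6, p8, p9, p10.
Union after reading a: {p6, p11}.
Now take the lambda-closure:
From p6 via lambda: add p1.
From p11 via lambda: add p8.
From p1 via lambda: add p10.
From p10 via lambda: add p2, p9.
No new states can be added; the closed set is {p1, p2, p6, p8, p9, p10, p11}.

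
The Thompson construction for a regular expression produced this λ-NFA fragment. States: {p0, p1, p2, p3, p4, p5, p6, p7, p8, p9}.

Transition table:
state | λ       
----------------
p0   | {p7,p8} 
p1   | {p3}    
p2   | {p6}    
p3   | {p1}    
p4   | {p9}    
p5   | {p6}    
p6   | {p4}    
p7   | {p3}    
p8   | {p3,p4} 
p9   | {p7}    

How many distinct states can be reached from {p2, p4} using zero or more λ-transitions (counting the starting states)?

7

Start with {p2, p4}.
From p2 via λ: add p6.
From p4 via λ: add p9.
From p9 via λ: add p7.
From p7 via λ: add p3.
From p3 via λ: add p1.
λ-closure = {p1, p2, p3, p4, p6, p7, p9}, which has 7 states.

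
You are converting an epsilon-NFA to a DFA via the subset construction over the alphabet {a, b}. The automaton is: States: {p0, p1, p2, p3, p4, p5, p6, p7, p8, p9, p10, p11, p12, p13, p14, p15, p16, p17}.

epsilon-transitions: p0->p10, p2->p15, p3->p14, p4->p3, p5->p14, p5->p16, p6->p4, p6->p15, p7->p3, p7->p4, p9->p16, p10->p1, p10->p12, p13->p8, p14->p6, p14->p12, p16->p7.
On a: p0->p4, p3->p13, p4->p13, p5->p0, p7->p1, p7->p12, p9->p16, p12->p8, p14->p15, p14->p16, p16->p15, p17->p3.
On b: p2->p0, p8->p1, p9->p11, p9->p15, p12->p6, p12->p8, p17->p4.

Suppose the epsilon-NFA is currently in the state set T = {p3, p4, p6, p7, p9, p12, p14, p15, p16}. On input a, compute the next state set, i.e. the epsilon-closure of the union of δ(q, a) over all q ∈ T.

{p1, p3, p4, p6, p7, p8, p12, p13, p14, p15, p16}

p3 on a → {p13}.
p4 on a → {p13}.
p7 on a → {p1, p12}.
p9 on a → {p16}.
p12 on a → {p8}.
p14 on a → {p15, p16}.
p16 on a → {p15}.
No a-transition from p6, p15.
Union after reading a: {p1, p8, p12, p13, p15, p16}.
Now take the epsilon-closure:
From p16 via epsilon: add p7.
From p7 via epsilon: add p3, p4.
From p3 via epsilon: add p14.
From p14 via epsilon: add p6.
No new states can be added; the closed set is {p1, p3, p4, p6, p7, p8, p12, p13, p14, p15, p16}.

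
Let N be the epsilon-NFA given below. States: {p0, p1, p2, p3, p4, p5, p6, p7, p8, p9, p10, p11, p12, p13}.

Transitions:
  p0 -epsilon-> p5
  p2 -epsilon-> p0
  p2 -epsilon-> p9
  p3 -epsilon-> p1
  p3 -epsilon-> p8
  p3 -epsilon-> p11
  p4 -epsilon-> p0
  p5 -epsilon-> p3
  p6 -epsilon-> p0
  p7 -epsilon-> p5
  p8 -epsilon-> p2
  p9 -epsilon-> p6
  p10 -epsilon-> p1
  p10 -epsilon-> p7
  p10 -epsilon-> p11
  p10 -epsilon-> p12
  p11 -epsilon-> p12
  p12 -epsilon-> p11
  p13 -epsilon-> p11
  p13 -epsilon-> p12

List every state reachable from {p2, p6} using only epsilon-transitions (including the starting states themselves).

Start with {p2, p6}.
From p2 via epsilon: add p0, p9.
From p0 via epsilon: add p5.
From p5 via epsilon: add p3.
From p3 via epsilon: add p1, p8, p11.
From p11 via epsilon: add p12.
No new states can be added; the closed set is {p0, p1, p2, p3, p5, p6, p8, p9, p11, p12}.

{p0, p1, p2, p3, p5, p6, p8, p9, p11, p12}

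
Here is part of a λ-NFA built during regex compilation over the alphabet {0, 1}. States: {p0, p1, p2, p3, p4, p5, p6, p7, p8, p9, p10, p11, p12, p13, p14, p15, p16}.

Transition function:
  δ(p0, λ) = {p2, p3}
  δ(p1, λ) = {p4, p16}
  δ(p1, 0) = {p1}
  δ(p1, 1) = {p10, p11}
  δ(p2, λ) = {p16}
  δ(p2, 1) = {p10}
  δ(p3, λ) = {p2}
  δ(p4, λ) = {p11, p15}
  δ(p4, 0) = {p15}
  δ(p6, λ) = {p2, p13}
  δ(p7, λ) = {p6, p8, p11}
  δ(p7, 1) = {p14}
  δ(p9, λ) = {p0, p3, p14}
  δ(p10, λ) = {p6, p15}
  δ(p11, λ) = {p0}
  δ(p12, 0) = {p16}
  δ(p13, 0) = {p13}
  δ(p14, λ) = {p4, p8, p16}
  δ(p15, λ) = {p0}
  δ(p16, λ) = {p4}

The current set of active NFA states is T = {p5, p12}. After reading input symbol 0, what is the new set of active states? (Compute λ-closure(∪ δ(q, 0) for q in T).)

{p0, p2, p3, p4, p11, p15, p16}

p12 on 0 → {p16}.
No 0-transition from p5.
Union after reading 0: {p16}.
Now take the λ-closure:
From p16 via λ: add p4.
From p4 via λ: add p11, p15.
From p11 via λ: add p0.
From p0 via λ: add p2, p3.
No new states can be added; the closed set is {p0, p2, p3, p4, p11, p15, p16}.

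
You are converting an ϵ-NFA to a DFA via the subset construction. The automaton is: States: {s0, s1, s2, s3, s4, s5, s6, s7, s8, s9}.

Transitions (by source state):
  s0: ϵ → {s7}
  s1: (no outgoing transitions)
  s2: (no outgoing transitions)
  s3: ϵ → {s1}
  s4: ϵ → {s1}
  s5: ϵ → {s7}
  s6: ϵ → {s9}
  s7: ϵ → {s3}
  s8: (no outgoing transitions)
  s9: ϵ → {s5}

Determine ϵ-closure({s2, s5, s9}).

Start with {s2, s5, s9}.
From s5 via ϵ: add s7.
From s7 via ϵ: add s3.
From s3 via ϵ: add s1.
No new states can be added; the closed set is {s1, s2, s3, s5, s7, s9}.

{s1, s2, s3, s5, s7, s9}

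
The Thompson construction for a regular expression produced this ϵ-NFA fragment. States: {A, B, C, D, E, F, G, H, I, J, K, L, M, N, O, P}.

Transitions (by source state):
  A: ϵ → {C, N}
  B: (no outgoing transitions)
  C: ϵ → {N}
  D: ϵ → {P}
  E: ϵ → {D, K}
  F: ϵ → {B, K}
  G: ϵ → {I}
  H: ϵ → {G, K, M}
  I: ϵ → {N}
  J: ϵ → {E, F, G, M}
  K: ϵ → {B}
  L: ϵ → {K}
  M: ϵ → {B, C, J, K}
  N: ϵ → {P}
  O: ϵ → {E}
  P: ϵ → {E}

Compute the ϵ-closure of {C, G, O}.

Start with {C, G, O}.
From C via ϵ: add N.
From G via ϵ: add I.
From O via ϵ: add E.
From E via ϵ: add D, K.
From N via ϵ: add P.
From K via ϵ: add B.
No new states can be added; the closed set is {B, C, D, E, G, I, K, N, O, P}.

{B, C, D, E, G, I, K, N, O, P}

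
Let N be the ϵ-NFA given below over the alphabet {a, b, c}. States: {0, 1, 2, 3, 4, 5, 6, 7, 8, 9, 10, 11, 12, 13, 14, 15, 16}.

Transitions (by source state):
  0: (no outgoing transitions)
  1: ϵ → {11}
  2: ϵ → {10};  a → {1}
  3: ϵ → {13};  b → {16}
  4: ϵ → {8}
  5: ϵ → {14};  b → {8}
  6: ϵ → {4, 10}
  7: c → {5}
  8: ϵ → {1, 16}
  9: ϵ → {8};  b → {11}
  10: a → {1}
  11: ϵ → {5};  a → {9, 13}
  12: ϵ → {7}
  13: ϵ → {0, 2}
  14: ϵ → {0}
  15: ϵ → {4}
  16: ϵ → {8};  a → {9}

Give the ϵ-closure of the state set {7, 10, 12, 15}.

{0, 1, 4, 5, 7, 8, 10, 11, 12, 14, 15, 16}

Start with {7, 10, 12, 15}.
From 15 via ϵ: add 4.
From 4 via ϵ: add 8.
From 8 via ϵ: add 1, 16.
From 1 via ϵ: add 11.
From 11 via ϵ: add 5.
From 5 via ϵ: add 14.
From 14 via ϵ: add 0.
No new states can be added; the closed set is {0, 1, 4, 5, 7, 8, 10, 11, 12, 14, 15, 16}.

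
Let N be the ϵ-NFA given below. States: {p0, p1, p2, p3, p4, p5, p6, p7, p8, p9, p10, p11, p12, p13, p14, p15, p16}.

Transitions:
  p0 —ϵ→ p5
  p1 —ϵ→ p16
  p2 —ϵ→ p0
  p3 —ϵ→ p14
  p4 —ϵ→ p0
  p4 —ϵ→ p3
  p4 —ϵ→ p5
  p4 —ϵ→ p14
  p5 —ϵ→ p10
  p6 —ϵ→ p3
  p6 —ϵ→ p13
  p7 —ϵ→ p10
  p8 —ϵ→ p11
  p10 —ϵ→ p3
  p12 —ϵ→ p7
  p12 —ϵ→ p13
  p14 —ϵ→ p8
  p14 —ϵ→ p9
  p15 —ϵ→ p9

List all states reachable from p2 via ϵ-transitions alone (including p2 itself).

Start with {p2}.
From p2 via ϵ: add p0.
From p0 via ϵ: add p5.
From p5 via ϵ: add p10.
From p10 via ϵ: add p3.
From p3 via ϵ: add p14.
From p14 via ϵ: add p8, p9.
From p8 via ϵ: add p11.
No new states can be added; the closed set is {p0, p2, p3, p5, p8, p9, p10, p11, p14}.

{p0, p2, p3, p5, p8, p9, p10, p11, p14}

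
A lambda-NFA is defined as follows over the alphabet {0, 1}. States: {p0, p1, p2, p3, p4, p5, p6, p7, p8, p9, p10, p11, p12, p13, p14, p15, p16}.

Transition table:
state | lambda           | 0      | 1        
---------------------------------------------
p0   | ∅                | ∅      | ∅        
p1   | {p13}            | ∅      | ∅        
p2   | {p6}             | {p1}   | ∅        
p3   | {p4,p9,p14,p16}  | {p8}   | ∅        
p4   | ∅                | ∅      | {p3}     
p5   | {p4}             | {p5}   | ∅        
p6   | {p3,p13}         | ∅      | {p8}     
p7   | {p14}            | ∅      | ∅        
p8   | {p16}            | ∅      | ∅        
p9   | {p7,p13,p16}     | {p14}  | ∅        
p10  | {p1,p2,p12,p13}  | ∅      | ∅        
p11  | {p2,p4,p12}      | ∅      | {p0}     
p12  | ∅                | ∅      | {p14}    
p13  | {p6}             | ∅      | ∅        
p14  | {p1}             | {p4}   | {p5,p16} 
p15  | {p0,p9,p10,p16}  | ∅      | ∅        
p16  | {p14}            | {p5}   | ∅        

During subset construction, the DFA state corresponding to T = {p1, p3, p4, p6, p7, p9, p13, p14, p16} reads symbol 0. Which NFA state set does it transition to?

p3 on 0 → {p8}.
p9 on 0 → {p14}.
p14 on 0 → {p4}.
p16 on 0 → {p5}.
No 0-transition from p1, p4, p6, p7, p13.
Union after reading 0: {p4, p5, p8, p14}.
Now take the lambda-closure:
From p8 via lambda: add p16.
From p14 via lambda: add p1.
From p1 via lambda: add p13.
From p13 via lambda: add p6.
From p6 via lambda: add p3.
From p3 via lambda: add p9.
From p9 via lambda: add p7.
No new states can be added; the closed set is {p1, p3, p4, p5, p6, p7, p8, p9, p13, p14, p16}.

{p1, p3, p4, p5, p6, p7, p8, p9, p13, p14, p16}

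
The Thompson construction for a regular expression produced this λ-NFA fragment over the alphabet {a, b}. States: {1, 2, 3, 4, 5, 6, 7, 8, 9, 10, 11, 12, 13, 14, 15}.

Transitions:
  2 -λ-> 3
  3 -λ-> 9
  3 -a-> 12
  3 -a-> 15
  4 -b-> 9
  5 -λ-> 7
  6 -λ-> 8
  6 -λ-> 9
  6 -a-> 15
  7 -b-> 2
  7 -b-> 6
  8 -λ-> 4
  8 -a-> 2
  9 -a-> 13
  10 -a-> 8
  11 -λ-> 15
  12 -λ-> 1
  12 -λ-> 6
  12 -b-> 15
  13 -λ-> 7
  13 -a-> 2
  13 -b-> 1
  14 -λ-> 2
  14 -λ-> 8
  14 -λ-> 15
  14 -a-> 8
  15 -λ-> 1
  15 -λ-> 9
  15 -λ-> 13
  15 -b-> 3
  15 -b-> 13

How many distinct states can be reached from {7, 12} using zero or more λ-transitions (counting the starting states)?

7

Start with {7, 12}.
From 12 via λ: add 1, 6.
From 6 via λ: add 8, 9.
From 8 via λ: add 4.
λ-closure = {1, 4, 6, 7, 8, 9, 12}, which has 7 states.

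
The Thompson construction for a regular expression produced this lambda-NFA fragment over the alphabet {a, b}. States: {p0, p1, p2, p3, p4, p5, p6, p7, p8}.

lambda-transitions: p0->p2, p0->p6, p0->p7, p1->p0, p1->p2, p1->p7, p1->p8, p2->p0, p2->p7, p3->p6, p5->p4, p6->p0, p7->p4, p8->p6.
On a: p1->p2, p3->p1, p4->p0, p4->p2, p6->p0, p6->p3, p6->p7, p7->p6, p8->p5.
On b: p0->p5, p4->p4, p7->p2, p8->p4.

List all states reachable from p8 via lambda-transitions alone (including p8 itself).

Start with {p8}.
From p8 via lambda: add p6.
From p6 via lambda: add p0.
From p0 via lambda: add p2, p7.
From p7 via lambda: add p4.
No new states can be added; the closed set is {p0, p2, p4, p6, p7, p8}.

{p0, p2, p4, p6, p7, p8}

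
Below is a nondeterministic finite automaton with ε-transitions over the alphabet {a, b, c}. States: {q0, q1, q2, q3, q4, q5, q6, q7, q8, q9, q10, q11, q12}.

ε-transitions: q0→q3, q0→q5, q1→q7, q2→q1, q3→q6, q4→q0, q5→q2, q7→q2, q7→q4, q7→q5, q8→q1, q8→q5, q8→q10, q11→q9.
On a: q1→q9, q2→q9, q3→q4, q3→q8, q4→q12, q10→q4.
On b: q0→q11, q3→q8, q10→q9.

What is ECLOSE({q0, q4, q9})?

{q0, q1, q2, q3, q4, q5, q6, q7, q9}

Start with {q0, q4, q9}.
From q0 via ε: add q3, q5.
From q3 via ε: add q6.
From q5 via ε: add q2.
From q2 via ε: add q1.
From q1 via ε: add q7.
No new states can be added; the closed set is {q0, q1, q2, q3, q4, q5, q6, q7, q9}.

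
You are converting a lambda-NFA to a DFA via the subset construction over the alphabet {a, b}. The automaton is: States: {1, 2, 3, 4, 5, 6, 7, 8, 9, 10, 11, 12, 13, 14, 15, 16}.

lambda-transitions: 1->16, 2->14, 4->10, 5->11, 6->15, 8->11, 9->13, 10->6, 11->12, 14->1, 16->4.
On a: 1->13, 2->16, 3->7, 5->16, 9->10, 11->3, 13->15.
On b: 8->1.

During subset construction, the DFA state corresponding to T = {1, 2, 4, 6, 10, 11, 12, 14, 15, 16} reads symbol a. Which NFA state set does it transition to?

{3, 4, 6, 10, 13, 15, 16}

1 on a → {13}.
2 on a → {16}.
11 on a → {3}.
No a-transition from 4, 6, 10, 12, 14, 15, 16.
Union after reading a: {3, 13, 16}.
Now take the lambda-closure:
From 16 via lambda: add 4.
From 4 via lambda: add 10.
From 10 via lambda: add 6.
From 6 via lambda: add 15.
No new states can be added; the closed set is {3, 4, 6, 10, 13, 15, 16}.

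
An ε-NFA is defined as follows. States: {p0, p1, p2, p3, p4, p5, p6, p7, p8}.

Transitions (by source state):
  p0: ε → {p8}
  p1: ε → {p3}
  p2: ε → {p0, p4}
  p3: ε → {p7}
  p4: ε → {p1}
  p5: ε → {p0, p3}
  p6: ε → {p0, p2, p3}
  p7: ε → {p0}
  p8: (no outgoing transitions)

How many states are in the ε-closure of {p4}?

Start with {p4}.
From p4 via ε: add p1.
From p1 via ε: add p3.
From p3 via ε: add p7.
From p7 via ε: add p0.
From p0 via ε: add p8.
ε-closure = {p0, p1, p3, p4, p7, p8}, which has 6 states.

6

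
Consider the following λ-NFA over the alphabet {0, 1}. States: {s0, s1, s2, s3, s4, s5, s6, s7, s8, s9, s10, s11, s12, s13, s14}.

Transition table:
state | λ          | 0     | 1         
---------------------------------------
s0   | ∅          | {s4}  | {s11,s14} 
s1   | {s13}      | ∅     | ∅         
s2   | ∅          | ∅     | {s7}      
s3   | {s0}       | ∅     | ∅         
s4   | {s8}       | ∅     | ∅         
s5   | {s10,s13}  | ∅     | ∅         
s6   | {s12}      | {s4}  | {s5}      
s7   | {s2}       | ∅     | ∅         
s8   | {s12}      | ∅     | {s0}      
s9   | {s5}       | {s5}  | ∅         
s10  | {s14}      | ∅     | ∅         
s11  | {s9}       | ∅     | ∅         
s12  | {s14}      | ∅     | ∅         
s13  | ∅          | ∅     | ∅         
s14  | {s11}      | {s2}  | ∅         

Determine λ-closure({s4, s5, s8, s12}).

{s4, s5, s8, s9, s10, s11, s12, s13, s14}

Start with {s4, s5, s8, s12}.
From s5 via λ: add s10, s13.
From s12 via λ: add s14.
From s14 via λ: add s11.
From s11 via λ: add s9.
No new states can be added; the closed set is {s4, s5, s8, s9, s10, s11, s12, s13, s14}.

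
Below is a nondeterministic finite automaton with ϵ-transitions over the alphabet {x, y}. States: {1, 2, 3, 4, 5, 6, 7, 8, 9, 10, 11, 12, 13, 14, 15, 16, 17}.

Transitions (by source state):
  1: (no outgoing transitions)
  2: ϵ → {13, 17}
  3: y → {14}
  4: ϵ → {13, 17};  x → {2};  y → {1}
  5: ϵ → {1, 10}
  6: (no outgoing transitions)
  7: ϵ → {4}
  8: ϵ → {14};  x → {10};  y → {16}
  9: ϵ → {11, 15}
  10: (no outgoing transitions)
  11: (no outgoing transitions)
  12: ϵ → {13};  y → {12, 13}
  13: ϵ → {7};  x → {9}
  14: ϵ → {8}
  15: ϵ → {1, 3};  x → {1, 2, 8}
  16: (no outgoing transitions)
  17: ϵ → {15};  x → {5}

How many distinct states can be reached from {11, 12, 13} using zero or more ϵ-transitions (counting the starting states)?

9

Start with {11, 12, 13}.
From 13 via ϵ: add 7.
From 7 via ϵ: add 4.
From 4 via ϵ: add 17.
From 17 via ϵ: add 15.
From 15 via ϵ: add 1, 3.
ϵ-closure = {1, 3, 4, 7, 11, 12, 13, 15, 17}, which has 9 states.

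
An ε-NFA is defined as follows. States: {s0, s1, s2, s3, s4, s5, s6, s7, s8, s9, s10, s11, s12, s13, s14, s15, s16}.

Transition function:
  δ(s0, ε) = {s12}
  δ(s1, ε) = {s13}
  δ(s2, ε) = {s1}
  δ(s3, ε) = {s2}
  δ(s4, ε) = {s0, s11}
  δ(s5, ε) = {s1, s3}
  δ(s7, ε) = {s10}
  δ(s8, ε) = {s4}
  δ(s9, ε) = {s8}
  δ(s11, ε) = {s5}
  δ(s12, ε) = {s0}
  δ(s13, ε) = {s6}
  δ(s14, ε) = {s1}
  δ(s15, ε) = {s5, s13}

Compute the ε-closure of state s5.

Start with {s5}.
From s5 via ε: add s1, s3.
From s1 via ε: add s13.
From s3 via ε: add s2.
From s13 via ε: add s6.
No new states can be added; the closed set is {s1, s2, s3, s5, s6, s13}.

{s1, s2, s3, s5, s6, s13}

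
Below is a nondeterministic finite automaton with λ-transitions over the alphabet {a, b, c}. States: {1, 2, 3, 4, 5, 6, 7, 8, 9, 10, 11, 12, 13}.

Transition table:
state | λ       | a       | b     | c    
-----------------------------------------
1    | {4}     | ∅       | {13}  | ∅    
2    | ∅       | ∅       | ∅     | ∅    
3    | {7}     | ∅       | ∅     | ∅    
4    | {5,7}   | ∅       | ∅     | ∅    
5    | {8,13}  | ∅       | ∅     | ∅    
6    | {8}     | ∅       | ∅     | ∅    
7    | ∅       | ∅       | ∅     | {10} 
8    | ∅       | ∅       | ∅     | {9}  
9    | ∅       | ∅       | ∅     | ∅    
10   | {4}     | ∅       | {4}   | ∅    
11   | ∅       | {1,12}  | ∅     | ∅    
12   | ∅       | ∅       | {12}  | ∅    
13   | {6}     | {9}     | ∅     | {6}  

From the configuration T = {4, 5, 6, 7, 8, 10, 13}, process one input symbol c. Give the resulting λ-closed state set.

{4, 5, 6, 7, 8, 9, 10, 13}

7 on c → {10}.
8 on c → {9}.
13 on c → {6}.
No c-transition from 4, 5, 6, 10.
Union after reading c: {6, 9, 10}.
Now take the λ-closure:
From 6 via λ: add 8.
From 10 via λ: add 4.
From 4 via λ: add 5, 7.
From 5 via λ: add 13.
No new states can be added; the closed set is {4, 5, 6, 7, 8, 9, 10, 13}.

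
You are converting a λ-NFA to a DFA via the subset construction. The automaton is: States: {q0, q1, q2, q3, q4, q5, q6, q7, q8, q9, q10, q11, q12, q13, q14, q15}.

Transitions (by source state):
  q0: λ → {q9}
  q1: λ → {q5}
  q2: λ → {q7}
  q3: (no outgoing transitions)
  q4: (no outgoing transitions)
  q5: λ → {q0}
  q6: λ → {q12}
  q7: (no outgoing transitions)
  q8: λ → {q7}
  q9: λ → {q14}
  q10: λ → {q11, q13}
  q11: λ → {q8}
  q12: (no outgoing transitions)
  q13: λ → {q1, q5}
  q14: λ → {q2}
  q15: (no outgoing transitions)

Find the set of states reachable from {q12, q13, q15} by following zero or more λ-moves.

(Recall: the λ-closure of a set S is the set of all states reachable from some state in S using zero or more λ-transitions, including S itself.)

{q0, q1, q2, q5, q7, q9, q12, q13, q14, q15}

Start with {q12, q13, q15}.
From q13 via λ: add q1, q5.
From q5 via λ: add q0.
From q0 via λ: add q9.
From q9 via λ: add q14.
From q14 via λ: add q2.
From q2 via λ: add q7.
No new states can be added; the closed set is {q0, q1, q2, q5, q7, q9, q12, q13, q14, q15}.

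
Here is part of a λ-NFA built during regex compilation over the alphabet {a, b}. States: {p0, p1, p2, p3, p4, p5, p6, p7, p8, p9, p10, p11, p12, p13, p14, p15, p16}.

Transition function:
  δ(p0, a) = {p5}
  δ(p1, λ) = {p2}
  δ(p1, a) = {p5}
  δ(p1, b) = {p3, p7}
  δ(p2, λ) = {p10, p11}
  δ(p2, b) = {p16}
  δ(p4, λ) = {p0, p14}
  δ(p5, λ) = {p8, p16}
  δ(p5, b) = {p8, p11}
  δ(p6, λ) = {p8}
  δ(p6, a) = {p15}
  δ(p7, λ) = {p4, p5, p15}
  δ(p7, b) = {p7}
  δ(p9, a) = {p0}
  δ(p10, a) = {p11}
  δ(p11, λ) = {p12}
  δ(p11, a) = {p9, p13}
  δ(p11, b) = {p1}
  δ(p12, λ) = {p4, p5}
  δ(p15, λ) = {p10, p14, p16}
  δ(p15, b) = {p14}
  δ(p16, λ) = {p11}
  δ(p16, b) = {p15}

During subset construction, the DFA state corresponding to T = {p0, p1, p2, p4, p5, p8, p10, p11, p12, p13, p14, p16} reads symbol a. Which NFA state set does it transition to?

{p0, p4, p5, p8, p9, p11, p12, p13, p14, p16}

p0 on a → {p5}.
p1 on a → {p5}.
p10 on a → {p11}.
p11 on a → {p9, p13}.
No a-transition from p2, p4, p5, p8, p12, p13, p14, p16.
Union after reading a: {p5, p9, p11, p13}.
Now take the λ-closure:
From p5 via λ: add p8, p16.
From p11 via λ: add p12.
From p12 via λ: add p4.
From p4 via λ: add p0, p14.
No new states can be added; the closed set is {p0, p4, p5, p8, p9, p11, p12, p13, p14, p16}.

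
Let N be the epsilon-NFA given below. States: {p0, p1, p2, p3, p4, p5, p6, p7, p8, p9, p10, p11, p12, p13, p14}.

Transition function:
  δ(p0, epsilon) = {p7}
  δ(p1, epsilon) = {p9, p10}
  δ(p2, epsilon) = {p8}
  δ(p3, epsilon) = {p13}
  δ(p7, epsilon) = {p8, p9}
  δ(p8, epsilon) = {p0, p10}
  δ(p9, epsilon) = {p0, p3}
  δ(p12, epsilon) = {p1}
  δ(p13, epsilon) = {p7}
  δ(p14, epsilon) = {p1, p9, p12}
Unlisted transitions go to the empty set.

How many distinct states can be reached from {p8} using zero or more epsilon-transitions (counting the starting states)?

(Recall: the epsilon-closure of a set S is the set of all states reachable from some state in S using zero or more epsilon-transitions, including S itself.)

7

Start with {p8}.
From p8 via epsilon: add p0, p10.
From p0 via epsilon: add p7.
From p7 via epsilon: add p9.
From p9 via epsilon: add p3.
From p3 via epsilon: add p13.
epsilon-closure = {p0, p3, p7, p8, p9, p10, p13}, which has 7 states.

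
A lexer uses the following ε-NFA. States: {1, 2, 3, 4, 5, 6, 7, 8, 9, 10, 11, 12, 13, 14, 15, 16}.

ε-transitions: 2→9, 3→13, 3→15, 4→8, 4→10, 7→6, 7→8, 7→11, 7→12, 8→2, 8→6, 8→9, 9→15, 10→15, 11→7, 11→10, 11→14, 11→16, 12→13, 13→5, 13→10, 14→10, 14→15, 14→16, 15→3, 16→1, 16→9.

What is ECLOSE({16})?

{1, 3, 5, 9, 10, 13, 15, 16}

Start with {16}.
From 16 via ε: add 1, 9.
From 9 via ε: add 15.
From 15 via ε: add 3.
From 3 via ε: add 13.
From 13 via ε: add 5, 10.
No new states can be added; the closed set is {1, 3, 5, 9, 10, 13, 15, 16}.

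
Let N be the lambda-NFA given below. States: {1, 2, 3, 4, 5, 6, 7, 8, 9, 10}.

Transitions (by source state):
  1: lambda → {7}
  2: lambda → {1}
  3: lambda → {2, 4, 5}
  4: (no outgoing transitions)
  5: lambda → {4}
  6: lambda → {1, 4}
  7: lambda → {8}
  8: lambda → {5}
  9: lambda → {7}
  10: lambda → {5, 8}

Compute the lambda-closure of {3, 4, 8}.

{1, 2, 3, 4, 5, 7, 8}

Start with {3, 4, 8}.
From 3 via lambda: add 2, 5.
From 2 via lambda: add 1.
From 1 via lambda: add 7.
No new states can be added; the closed set is {1, 2, 3, 4, 5, 7, 8}.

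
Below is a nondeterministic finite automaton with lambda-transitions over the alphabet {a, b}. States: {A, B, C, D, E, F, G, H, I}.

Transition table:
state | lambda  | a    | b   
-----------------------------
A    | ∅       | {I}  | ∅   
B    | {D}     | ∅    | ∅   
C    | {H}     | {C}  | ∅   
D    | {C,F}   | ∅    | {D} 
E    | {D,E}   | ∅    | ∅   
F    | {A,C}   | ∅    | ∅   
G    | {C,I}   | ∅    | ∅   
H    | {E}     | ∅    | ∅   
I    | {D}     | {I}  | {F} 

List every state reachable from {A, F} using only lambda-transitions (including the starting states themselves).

{A, C, D, E, F, H}

Start with {A, F}.
From F via lambda: add C.
From C via lambda: add H.
From H via lambda: add E.
From E via lambda: add D.
No new states can be added; the closed set is {A, C, D, E, F, H}.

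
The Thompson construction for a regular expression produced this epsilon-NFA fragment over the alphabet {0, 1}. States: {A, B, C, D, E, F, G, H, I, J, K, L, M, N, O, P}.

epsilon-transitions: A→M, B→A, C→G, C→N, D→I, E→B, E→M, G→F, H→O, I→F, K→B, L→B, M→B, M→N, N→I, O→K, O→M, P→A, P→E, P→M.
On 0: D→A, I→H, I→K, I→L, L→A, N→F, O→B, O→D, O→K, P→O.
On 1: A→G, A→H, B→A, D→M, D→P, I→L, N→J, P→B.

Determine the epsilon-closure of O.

Start with {O}.
From O via epsilon: add K, M.
From K via epsilon: add B.
From M via epsilon: add N.
From B via epsilon: add A.
From N via epsilon: add I.
From I via epsilon: add F.
No new states can be added; the closed set is {A, B, F, I, K, M, N, O}.

{A, B, F, I, K, M, N, O}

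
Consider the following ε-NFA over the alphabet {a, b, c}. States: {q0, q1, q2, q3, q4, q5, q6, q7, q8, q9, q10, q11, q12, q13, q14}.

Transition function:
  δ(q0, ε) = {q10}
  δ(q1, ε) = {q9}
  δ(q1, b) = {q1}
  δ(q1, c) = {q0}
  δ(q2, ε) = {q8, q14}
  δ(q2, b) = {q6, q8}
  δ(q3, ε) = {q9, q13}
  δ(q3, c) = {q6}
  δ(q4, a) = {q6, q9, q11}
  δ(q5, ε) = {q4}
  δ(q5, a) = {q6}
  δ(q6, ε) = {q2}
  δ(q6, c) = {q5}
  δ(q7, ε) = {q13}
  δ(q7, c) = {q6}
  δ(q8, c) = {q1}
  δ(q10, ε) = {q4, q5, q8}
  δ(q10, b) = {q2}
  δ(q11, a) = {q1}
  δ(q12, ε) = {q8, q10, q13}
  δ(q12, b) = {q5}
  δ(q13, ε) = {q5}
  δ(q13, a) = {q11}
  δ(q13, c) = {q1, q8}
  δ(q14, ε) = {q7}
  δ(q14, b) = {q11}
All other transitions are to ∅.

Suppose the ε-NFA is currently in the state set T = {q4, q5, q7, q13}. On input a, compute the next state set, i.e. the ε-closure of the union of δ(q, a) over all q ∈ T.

{q2, q4, q5, q6, q7, q8, q9, q11, q13, q14}

q4 on a → {q6, q9, q11}.
q5 on a → {q6}.
q13 on a → {q11}.
No a-transition from q7.
Union after reading a: {q6, q9, q11}.
Now take the ε-closure:
From q6 via ε: add q2.
From q2 via ε: add q8, q14.
From q14 via ε: add q7.
From q7 via ε: add q13.
From q13 via ε: add q5.
From q5 via ε: add q4.
No new states can be added; the closed set is {q2, q4, q5, q6, q7, q8, q9, q11, q13, q14}.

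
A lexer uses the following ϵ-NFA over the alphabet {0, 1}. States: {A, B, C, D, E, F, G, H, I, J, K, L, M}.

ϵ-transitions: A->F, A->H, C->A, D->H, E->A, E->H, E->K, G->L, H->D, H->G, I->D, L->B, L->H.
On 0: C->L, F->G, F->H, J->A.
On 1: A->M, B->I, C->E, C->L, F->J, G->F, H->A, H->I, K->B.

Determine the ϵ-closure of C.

Start with {C}.
From C via ϵ: add A.
From A via ϵ: add F, H.
From H via ϵ: add D, G.
From G via ϵ: add L.
From L via ϵ: add B.
No new states can be added; the closed set is {A, B, C, D, F, G, H, L}.

{A, B, C, D, F, G, H, L}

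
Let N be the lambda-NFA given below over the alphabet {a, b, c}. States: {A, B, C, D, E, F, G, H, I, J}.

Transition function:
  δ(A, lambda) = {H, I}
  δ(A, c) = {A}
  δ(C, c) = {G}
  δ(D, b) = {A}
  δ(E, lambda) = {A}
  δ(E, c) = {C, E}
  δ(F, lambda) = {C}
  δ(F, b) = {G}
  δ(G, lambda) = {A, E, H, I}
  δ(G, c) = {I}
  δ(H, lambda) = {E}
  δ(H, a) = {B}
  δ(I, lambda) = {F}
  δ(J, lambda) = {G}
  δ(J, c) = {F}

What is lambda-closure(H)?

{A, C, E, F, H, I}

Start with {H}.
From H via lambda: add E.
From E via lambda: add A.
From A via lambda: add I.
From I via lambda: add F.
From F via lambda: add C.
No new states can be added; the closed set is {A, C, E, F, H, I}.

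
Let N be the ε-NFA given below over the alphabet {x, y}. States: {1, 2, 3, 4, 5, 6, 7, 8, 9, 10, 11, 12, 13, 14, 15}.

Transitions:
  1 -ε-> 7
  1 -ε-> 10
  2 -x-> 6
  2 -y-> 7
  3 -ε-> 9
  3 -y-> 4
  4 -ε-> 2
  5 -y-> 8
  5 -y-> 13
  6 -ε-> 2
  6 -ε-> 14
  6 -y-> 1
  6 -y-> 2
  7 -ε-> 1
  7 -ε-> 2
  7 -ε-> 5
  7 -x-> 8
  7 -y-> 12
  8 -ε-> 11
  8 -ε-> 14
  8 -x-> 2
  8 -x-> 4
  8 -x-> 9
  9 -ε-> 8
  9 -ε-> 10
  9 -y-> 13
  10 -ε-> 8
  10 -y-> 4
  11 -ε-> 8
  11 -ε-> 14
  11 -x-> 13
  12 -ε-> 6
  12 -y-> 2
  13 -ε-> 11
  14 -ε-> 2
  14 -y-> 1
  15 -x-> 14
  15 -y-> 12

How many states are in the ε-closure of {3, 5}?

8

Start with {3, 5}.
From 3 via ε: add 9.
From 9 via ε: add 8, 10.
From 8 via ε: add 11, 14.
From 14 via ε: add 2.
ε-closure = {2, 3, 5, 8, 9, 10, 11, 14}, which has 8 states.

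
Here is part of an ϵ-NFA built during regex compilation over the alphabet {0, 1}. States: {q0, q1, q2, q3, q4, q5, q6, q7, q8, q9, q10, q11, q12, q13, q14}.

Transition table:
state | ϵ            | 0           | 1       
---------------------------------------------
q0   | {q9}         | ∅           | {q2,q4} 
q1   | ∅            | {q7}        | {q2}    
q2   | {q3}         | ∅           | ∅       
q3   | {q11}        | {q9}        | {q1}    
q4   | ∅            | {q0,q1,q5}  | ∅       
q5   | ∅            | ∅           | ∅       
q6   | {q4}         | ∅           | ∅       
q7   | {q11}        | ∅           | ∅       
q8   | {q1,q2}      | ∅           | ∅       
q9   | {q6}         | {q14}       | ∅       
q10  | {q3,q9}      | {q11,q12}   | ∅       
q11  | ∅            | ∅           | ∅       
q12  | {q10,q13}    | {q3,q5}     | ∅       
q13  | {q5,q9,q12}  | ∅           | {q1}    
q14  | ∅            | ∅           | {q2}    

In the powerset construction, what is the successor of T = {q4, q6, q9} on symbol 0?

{q0, q1, q4, q5, q6, q9, q14}

q4 on 0 → {q0, q1, q5}.
q9 on 0 → {q14}.
No 0-transition from q6.
Union after reading 0: {q0, q1, q5, q14}.
Now take the ϵ-closure:
From q0 via ϵ: add q9.
From q9 via ϵ: add q6.
From q6 via ϵ: add q4.
No new states can be added; the closed set is {q0, q1, q4, q5, q6, q9, q14}.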